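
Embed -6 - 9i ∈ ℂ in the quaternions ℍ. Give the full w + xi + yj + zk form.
-6 - 9i + 0j + 0k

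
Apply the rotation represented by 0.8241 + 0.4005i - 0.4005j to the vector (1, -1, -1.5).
(1.99, -0.01, -0.538)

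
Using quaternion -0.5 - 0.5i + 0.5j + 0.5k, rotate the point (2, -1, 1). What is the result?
(-1, -2, -1)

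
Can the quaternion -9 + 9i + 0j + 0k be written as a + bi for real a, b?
Yes. The quaternion -9 + 9i has j- and k-coefficients y = z = 0, so it lies in the complex subalgebra spanned by 1 and i.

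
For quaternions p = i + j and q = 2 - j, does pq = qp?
No: pq = 1 + 2i + 2j - k ≠ 1 + 2i + 2j + k = qp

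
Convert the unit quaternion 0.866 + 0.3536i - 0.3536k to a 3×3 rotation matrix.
[[0.7499, 0.6124, -0.2501], [-0.6124, 0.4999, -0.6124], [-0.2501, 0.6124, 0.7499]]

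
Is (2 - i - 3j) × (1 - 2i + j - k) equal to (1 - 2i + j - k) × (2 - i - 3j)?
No: pq = 3 - 2i - 2j - 9k ≠ 3 - 8i + 5k = qp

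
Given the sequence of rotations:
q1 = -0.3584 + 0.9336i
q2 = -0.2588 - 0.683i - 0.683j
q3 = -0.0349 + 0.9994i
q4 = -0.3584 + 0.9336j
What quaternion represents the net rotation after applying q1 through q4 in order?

q2 · q1 = 0.7304 + 0.0032i + 0.2448j + 0.6376k
q3 · q2 · q1 = -0.0287 + 0.7299i - 0.6458j + 0.2224k
q4 · q3 · q2 · q1 = 0.6132 - 0.054i + 0.2047j - 0.7611k
0.6132 - 0.054i + 0.2047j - 0.7611k


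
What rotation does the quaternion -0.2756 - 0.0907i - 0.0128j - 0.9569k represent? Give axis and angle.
axis = (-0.0944, -0.0133, -0.9954), θ = 212°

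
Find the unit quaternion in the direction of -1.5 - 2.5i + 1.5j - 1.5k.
-0.416 - 0.6934i + 0.416j - 0.416k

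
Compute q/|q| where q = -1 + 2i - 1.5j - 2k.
-0.2981 + 0.5963i - 0.4472j - 0.5963k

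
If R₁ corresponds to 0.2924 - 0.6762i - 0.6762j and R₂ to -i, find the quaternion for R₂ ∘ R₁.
-0.6762 - 0.2924i + 0.6762k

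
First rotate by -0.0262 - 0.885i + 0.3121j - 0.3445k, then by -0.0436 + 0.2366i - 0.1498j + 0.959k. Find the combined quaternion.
0.5877 - 0.2153i - 0.7769j - 0.0688k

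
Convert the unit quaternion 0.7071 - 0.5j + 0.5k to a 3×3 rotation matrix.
[[0, -0.7071, -0.7071], [0.7071, 0.5, -0.5], [0.7071, -0.5, 0.5]]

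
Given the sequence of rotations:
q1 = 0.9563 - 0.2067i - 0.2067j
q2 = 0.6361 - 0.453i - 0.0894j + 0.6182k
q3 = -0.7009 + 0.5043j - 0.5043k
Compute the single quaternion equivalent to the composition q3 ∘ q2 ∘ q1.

q2 · q1 = 0.4962 - 0.4369i - 0.3448j + 0.6663k
q3 · q2 · q1 = 0.1621 + 0.4684i + 0.7122j - 0.4969k
0.1621 + 0.4684i + 0.7122j - 0.4969k


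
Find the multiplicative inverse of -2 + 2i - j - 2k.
-0.1538 - 0.1538i + 0.0769j + 0.1538k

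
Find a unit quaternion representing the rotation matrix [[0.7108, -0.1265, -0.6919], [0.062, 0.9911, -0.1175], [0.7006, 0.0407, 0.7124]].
0.9239 + 0.0428i - 0.3768j + 0.051k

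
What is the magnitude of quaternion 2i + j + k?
√6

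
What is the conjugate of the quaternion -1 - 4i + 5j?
-1 + 4i - 5j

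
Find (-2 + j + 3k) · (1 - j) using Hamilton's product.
-1 + 3i + 3j + 3k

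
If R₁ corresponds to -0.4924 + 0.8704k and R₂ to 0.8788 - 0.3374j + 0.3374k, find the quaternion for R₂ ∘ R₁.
-0.7264 - 0.2937i + 0.1661j + 0.5988k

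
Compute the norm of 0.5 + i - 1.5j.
1.871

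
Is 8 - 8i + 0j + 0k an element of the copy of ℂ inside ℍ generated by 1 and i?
Yes. The quaternion 8 - 8i has j- and k-coefficients y = z = 0, so it lies in the complex subalgebra spanned by 1 and i.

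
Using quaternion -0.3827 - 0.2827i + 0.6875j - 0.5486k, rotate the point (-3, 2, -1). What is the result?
(0.241, 1.354, -3.48)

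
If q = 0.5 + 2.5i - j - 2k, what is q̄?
0.5 - 2.5i + j + 2k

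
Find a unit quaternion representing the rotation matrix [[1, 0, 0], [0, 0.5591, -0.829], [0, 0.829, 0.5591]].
0.8829 + 0.4695i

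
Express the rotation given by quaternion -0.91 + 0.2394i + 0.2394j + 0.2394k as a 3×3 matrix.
[[0.7708, 0.5503, -0.3211], [-0.3211, 0.7708, 0.5503], [0.5503, -0.3211, 0.7708]]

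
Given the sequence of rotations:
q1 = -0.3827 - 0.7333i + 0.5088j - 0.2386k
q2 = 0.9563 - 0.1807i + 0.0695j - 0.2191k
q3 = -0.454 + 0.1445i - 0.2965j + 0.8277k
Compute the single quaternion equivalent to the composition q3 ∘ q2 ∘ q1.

q2 · q1 = -0.5861 - 0.5372i + 0.5775j - 0.1853k
q3 · q2 · q1 = 0.6683 - 0.2639i - 0.5063j - 0.4768k
0.6683 - 0.2639i - 0.5063j - 0.4768k


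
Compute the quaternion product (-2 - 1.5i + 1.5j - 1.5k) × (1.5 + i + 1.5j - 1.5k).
-6 - 4.25i - 4.5j - 3k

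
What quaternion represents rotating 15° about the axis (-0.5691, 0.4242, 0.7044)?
0.9914 - 0.0743i + 0.0554j + 0.0919k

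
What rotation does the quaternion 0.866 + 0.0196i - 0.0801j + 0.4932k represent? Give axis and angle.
axis = (0.0392, -0.1602, 0.9863), θ = π/3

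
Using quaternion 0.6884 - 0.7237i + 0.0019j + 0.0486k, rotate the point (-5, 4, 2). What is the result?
(-5.39, 1.464, -3.715)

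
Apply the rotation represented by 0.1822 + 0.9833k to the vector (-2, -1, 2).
(2.226, 0.217, 2)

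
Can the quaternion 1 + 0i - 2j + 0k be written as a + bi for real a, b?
No. The quaternion 1 - 2j has j-coefficient y = -2 and k-coefficient z = 0, not both zero, so it does not lie in the complex subalgebra spanned by 1 and i.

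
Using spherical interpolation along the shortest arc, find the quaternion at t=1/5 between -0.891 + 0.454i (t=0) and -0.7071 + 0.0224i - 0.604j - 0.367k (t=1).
-0.9084 + 0.3862i - 0.1371j - 0.0833k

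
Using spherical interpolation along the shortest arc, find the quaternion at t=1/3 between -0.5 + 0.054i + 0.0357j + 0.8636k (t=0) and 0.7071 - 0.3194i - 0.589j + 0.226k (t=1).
-0.7229 + 0.1876i + 0.2943j + 0.5964k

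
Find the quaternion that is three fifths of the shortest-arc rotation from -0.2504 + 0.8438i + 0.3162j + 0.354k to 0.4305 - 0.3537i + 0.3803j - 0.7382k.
-0.4039 + 0.6264i - 0.1087j + 0.6578k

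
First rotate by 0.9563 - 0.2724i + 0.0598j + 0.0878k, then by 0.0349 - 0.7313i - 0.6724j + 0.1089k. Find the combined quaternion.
-0.1352 - 0.7744i - 0.6064j - 0.1197k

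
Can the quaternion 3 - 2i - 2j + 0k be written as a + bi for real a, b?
No. The quaternion 3 - 2i - 2j has j-coefficient y = -2 and k-coefficient z = 0, not both zero, so it does not lie in the complex subalgebra spanned by 1 and i.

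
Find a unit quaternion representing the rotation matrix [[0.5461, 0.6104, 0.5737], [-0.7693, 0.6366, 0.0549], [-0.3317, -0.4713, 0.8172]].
0.866 - 0.1519i + 0.2614j - 0.3983k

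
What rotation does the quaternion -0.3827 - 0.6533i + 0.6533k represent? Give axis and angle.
axis = (-√2/2, 0, √2/2), θ = 5π/4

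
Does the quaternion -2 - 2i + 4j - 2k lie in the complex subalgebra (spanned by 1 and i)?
No. The quaternion -2 - 2i + 4j - 2k has j-coefficient y = 4 and k-coefficient z = -2, not both zero, so it does not lie in the complex subalgebra spanned by 1 and i.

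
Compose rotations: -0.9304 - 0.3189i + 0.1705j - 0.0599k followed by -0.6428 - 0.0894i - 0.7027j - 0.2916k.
0.6719 + 0.38i + 0.6318j + 0.0705k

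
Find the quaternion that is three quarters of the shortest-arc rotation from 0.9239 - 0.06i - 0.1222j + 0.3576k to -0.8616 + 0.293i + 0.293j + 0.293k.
0.9241 - 0.2451i - 0.262j - 0.1314k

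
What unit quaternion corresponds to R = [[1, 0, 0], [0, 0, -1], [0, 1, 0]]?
0.7071 + 0.7071i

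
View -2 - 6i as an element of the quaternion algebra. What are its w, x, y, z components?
-2 - 6i + 0j + 0k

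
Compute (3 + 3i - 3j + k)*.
3 - 3i + 3j - k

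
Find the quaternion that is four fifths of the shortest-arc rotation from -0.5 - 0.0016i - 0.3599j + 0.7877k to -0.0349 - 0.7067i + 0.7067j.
-0.1041 + 0.6361i - 0.7341j + 0.2135k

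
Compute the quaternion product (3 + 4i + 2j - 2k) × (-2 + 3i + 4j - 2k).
-30 + 5i + 10j + 8k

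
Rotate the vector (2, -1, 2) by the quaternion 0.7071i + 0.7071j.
(-1, 2, -2)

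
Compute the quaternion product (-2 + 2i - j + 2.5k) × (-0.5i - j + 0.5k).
-1.25 + 3i - 0.25j - 3.5k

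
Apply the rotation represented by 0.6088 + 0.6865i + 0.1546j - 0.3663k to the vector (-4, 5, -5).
(2.129, 4.626, 6.33)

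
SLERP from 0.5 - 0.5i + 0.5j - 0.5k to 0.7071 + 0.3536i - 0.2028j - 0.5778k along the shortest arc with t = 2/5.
0.7036 - 0.1785i + 0.2531j - 0.6396k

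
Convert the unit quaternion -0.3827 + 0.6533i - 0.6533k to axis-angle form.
axis = (√2/2, 0, -√2/2), θ = 5π/4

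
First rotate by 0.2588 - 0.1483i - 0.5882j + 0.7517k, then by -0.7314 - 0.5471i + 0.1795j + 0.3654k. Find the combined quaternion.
-0.4395 + 0.3167i + 0.8337j - 0.1068k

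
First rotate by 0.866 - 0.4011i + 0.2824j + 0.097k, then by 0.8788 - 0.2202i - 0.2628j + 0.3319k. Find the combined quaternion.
0.7147 - 0.6624i - 0.0912j + 0.2051k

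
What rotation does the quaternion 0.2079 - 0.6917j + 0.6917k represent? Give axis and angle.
axis = (0, -√2/2, √2/2), θ = 156°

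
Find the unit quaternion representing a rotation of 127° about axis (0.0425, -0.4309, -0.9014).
0.4462 + 0.038i - 0.3856j - 0.8067k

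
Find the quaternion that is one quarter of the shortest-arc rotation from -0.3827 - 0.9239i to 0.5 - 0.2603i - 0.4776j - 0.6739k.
-0.1625 - 0.9377i - 0.1775j - 0.2505k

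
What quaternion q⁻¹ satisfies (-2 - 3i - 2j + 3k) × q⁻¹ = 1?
-0.0769 + 0.1154i + 0.0769j - 0.1154k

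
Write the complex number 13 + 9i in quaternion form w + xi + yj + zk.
13 + 9i + 0j + 0k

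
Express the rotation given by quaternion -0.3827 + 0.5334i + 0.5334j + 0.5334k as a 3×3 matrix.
[[-0.1381, 0.9773, 0.1608], [0.1608, -0.1381, 0.9773], [0.9773, 0.1608, -0.1381]]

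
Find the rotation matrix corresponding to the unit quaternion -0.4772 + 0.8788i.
[[1, 0, 0], [0, -0.5446, 0.8387], [0, -0.8387, -0.5446]]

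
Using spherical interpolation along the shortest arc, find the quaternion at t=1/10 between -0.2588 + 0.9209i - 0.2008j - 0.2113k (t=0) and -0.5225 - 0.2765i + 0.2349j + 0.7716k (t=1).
-0.1775 + 0.9104i - 0.2213j - 0.3013k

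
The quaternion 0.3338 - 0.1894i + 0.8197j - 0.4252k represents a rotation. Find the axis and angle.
axis = (-0.2009, 0.8696, -0.4511), θ = 141°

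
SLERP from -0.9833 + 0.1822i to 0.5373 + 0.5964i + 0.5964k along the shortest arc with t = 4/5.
-0.7118 - 0.4735i - 0.5188k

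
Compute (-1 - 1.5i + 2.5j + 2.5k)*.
-1 + 1.5i - 2.5j - 2.5k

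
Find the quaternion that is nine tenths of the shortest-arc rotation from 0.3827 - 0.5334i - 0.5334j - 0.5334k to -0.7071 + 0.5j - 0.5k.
0.7269 - 0.0716i - 0.5493j + 0.406k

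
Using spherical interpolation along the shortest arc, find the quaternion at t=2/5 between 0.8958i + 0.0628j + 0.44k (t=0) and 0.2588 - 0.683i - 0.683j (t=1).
-0.1151 + 0.8866i + 0.3446j + 0.2863k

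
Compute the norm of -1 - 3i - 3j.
√19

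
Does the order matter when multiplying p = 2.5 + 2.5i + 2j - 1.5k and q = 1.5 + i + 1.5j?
Yes: pq = -1.75 + 8.5i + 5.25j - 0.5k ≠ -1.75 + 4i + 8.25j - 4k = qp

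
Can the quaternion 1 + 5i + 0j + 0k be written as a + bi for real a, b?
Yes. The quaternion 1 + 5i has j- and k-coefficients y = z = 0, so it lies in the complex subalgebra spanned by 1 and i.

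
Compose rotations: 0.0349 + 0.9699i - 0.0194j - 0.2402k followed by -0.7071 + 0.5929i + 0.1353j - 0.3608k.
-0.6838 - 0.7046i - 0.1891j + 0.0145k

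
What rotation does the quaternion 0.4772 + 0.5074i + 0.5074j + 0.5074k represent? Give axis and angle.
axis = (√3/3, √3/3, √3/3), θ = 123°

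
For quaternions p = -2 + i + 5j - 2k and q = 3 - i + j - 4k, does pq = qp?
No: pq = -18 - 13i + 19j + 8k ≠ -18 + 23i + 7j - 4k = qp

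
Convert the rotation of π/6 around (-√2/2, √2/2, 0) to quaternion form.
0.9659 - 0.183i + 0.183j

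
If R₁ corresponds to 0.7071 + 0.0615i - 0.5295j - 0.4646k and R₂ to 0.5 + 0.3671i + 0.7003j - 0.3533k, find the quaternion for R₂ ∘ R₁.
0.5376 - 0.2221i + 0.3793j - 0.7196k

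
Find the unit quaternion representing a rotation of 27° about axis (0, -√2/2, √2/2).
0.9724 - 0.1651j + 0.1651k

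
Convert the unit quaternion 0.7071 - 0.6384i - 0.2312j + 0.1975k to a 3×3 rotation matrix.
[[0.8151, 0.0159, -0.5791], [0.5745, 0.1069, 0.8115], [0.0748, -0.9941, 0.078]]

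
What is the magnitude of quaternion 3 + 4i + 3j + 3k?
√43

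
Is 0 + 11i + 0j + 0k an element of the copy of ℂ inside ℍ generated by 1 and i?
Yes. The quaternion 11i has j- and k-coefficients y = z = 0, so it lies in the complex subalgebra spanned by 1 and i.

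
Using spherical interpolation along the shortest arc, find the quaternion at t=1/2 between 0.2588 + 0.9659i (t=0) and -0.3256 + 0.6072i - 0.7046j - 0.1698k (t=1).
-0.0385 + 0.9076i - 0.4065j - 0.098k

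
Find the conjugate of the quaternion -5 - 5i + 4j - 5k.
-5 + 5i - 4j + 5k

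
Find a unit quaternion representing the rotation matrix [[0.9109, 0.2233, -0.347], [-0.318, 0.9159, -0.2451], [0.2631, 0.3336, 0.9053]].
0.9659 + 0.1498i - 0.1579j - 0.1401k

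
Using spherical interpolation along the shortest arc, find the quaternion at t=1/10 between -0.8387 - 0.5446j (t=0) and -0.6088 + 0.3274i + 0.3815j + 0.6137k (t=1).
-0.8789 + 0.0433i - 0.468j + 0.0811k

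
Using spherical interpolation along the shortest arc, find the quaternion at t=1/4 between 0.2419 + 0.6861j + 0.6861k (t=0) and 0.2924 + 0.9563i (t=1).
0.3262 + 0.3511i + 0.6206j + 0.6206k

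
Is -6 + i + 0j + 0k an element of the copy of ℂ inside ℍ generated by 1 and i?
Yes. The quaternion -6 + i has j- and k-coefficients y = z = 0, so it lies in the complex subalgebra spanned by 1 and i.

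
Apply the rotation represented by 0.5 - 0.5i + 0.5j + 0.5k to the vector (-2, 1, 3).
(-1, 3, 2)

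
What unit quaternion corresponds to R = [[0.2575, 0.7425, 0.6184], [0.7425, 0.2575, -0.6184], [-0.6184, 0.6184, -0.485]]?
0.5074 + 0.6093i + 0.6093j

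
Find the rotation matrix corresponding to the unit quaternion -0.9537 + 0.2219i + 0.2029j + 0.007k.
[[0.9176, 0.1034, -0.3839], [0.0767, 0.9014, 0.4261], [0.3901, -0.4204, 0.8192]]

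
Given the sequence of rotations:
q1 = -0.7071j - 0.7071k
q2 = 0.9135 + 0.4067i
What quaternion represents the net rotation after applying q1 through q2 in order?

q2 · q1 = -0.3584j - 0.9335k
-0.3584j - 0.9335k


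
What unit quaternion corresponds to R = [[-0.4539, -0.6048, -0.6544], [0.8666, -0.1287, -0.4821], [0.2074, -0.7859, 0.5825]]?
0.5 - 0.1519i - 0.4309j + 0.7357k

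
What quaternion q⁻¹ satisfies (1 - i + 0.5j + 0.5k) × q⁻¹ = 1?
0.4 + 0.4i - 0.2j - 0.2k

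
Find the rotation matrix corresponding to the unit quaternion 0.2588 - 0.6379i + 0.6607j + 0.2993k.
[[-0.0522, -0.9978, -0.0399], [-0.688, 0.007, 0.7257], [-0.7238, 0.0653, -0.6869]]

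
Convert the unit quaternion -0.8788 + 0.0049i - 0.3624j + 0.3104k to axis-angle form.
axis = (0.0103, -0.7595, 0.6505), θ = 303°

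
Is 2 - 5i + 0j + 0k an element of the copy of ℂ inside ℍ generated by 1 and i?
Yes. The quaternion 2 - 5i has j- and k-coefficients y = z = 0, so it lies in the complex subalgebra spanned by 1 and i.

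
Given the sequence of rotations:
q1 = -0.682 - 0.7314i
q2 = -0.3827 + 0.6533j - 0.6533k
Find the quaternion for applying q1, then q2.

q2 · q1 = 0.261 + 0.2799i + 0.0323j + 0.9234k
0.261 + 0.2799i + 0.0323j + 0.9234k


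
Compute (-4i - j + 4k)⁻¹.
0.1212i + 0.0303j - 0.1212k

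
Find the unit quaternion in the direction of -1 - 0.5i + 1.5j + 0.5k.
-0.5164 - 0.2582i + 0.7746j + 0.2582k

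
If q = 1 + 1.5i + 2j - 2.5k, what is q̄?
1 - 1.5i - 2j + 2.5k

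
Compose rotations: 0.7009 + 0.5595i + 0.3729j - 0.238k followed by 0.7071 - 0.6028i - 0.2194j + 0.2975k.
0.9855 - 0.0856i + 0.1329j - 0.0618k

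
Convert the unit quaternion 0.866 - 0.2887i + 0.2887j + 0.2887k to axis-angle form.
axis = (-√3/3, √3/3, √3/3), θ = π/3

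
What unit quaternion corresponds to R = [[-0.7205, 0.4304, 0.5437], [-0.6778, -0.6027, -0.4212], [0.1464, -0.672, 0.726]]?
-0.3173 + 0.1976i - 0.313j + 0.8731k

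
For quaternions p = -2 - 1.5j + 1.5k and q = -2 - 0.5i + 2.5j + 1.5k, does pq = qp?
No: pq = 5.5 - 5i - 2.75j - 6.75k ≠ 5.5 + 7i - 1.25j - 5.25k = qp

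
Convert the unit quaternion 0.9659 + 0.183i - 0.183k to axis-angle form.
axis = (√2/2, 0, -√2/2), θ = π/6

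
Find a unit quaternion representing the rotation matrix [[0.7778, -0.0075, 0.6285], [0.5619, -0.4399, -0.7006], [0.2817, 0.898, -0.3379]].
0.5 + 0.7993i + 0.1734j + 0.2847k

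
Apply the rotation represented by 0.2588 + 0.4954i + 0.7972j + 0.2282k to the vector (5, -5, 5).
(-2.041, 3.052, -7.843)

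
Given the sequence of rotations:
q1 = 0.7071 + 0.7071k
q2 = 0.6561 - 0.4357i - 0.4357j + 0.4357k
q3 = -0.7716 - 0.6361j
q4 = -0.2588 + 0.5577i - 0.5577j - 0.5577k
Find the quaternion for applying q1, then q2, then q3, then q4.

q2 · q1 = 0.1558 - 0.6162i + 0.772k
q3 · q2 · q1 = -0.1202 - 0.0156i - 0.0991j - 0.9876k
q4 · q3 · q2 · q1 = -0.5662 + 0.4325i + 0.6522j + 0.2587k
-0.5662 + 0.4325i + 0.6522j + 0.2587k


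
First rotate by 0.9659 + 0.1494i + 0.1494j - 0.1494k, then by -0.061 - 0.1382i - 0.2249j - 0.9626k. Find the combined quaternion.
-0.1485 + 0.0348i - 0.3908j - 0.9077k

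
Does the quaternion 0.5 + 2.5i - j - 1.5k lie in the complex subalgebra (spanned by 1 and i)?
No. The quaternion 0.5 + 2.5i - j - 1.5k has j-coefficient y = -1 and k-coefficient z = -1.5, not both zero, so it does not lie in the complex subalgebra spanned by 1 and i.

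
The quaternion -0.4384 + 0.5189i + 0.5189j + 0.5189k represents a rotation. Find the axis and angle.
axis = (√3/3, √3/3, √3/3), θ = 232°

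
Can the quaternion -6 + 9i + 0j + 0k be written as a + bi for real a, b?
Yes. The quaternion -6 + 9i has j- and k-coefficients y = z = 0, so it lies in the complex subalgebra spanned by 1 and i.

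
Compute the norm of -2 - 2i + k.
3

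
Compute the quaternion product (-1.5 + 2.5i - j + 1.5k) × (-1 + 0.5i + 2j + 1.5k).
-7.75i - 5j + 1.75k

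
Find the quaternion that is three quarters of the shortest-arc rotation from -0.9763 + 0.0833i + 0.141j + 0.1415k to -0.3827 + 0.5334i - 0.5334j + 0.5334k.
-0.6198 + 0.4687i - 0.3993j + 0.4867k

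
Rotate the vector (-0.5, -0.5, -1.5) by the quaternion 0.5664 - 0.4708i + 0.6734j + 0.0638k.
(-0.743, -0.922, 1.161)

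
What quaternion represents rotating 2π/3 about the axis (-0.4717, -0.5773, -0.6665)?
0.5 - 0.4085i - 0.5j - 0.5772k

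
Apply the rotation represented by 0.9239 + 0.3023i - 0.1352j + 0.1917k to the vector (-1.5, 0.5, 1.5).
(-1.754, -0.952, 0.876)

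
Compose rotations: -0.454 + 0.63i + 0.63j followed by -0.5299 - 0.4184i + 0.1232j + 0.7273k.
0.4266 - 0.6021i + 0.0684j - 0.6714k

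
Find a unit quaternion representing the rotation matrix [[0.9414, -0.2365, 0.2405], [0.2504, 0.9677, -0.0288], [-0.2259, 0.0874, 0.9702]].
0.9848 + 0.0295i + 0.1184j + 0.1236k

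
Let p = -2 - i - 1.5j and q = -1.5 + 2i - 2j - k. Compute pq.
2 - i + 5.25j + 7k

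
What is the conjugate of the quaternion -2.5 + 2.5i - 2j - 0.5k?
-2.5 - 2.5i + 2j + 0.5k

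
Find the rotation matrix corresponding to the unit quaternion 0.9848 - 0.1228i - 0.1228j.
[[0.9698, 0.0302, -0.2419], [0.0302, 0.9698, 0.2419], [0.2419, -0.2419, 0.9397]]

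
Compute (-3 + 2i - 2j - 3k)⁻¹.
-0.1154 - 0.0769i + 0.0769j + 0.1154k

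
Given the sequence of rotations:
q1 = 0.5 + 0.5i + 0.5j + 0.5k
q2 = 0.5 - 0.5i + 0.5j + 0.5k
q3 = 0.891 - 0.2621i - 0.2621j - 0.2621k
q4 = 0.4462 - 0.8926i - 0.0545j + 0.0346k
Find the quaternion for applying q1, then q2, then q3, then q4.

q2 · q1 = j
q3 · q2 · q1 = 0.2621 + 0.2621i + 0.891j - 0.2621k
q4 · q3 · q2 · q1 = 0.4085 - 0.1335i + 0.1584j - 0.8889k
0.4085 - 0.1335i + 0.1584j - 0.8889k


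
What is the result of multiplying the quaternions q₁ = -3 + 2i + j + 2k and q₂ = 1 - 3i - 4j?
7 + 19i + 7j - 3k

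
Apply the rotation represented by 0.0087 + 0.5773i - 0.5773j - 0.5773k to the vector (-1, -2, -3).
(3.676, -0.627, 0.303)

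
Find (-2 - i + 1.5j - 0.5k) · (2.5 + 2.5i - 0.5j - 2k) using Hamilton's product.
-2.75 - 10.75i + 1.5j - 0.5k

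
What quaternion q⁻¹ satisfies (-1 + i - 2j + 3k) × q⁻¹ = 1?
-0.0667 - 0.0667i + 0.1333j - 0.2k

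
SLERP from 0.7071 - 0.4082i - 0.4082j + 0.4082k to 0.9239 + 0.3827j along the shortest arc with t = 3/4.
0.9664 - 0.1221i + 0.1905j + 0.1221k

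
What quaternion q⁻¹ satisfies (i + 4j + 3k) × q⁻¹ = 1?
-0.0385i - 0.1538j - 0.1154k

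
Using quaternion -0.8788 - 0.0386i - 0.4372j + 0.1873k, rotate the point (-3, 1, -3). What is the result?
(-3.542, 2.508, 0.409)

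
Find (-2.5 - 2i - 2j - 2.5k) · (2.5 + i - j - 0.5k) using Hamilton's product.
-7.5 - 9i - 6j - k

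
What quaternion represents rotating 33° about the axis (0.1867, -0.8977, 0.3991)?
0.9588 + 0.053i - 0.255j + 0.1134k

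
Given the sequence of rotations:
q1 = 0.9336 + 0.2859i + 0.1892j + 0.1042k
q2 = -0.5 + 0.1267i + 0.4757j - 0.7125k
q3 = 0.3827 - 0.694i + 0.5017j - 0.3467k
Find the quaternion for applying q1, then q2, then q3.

q2 · q1 = -0.5188 + 0.1597i + 0.1326j - 0.8293k
q3 · q2 · q1 = -0.4418 + 0.0511i - 0.8404j - 0.3097k
-0.4418 + 0.0511i - 0.8404j - 0.3097k


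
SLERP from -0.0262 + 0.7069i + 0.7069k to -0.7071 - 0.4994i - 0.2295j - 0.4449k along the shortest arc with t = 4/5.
0.5869 + 0.5785i + 0.1924j + 0.5328k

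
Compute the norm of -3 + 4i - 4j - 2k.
√45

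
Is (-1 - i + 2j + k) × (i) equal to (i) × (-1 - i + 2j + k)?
No: pq = 1 - i + j - 2k ≠ 1 - i - j + 2k = qp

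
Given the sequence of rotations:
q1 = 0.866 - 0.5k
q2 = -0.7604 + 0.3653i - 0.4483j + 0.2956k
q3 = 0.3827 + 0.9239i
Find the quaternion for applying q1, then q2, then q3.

q2 · q1 = -0.5107 + 0.5405i - 0.2056j + 0.6362k
q3 · q2 · q1 = -0.6948 - 0.265i - 0.6665j + 0.0535k
-0.6948 - 0.265i - 0.6665j + 0.0535k


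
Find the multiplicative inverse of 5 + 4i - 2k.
0.1111 - 0.0889i + 0.0444k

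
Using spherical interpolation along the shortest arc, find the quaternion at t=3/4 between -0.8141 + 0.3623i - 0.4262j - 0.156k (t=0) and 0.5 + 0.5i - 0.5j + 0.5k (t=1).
-0.7453 - 0.3181i + 0.2949j - 0.5063k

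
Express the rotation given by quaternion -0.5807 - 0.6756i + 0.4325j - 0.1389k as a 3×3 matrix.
[[0.5873, -0.7457, -0.3146], [-0.4231, 0.0485, -0.9048], [0.69, 0.6645, -0.287]]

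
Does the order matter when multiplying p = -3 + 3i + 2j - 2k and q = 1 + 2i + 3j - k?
Yes: pq = -17 + i - 8j + 6k ≠ -17 - 7i - 6j - 4k = qp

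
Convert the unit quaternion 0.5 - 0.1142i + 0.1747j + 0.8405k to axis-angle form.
axis = (-0.1319, 0.2017, 0.9705), θ = 2π/3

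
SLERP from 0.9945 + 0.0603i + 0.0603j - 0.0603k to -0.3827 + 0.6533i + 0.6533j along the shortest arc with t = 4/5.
0.6012 - 0.565i - 0.565j - 0.0158k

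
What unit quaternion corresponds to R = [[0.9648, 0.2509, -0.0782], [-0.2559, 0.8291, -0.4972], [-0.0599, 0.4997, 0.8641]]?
0.9563 + 0.2606i - 0.0048j - 0.1325k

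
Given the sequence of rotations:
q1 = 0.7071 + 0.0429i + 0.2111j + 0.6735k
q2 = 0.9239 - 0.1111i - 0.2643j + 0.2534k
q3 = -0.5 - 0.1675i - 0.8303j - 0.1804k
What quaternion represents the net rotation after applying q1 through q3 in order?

q2 · q1 = 0.5432 - 0.2704i + 0.0938j + 0.7893k
q3 · q2 · q1 = -0.0966 - 0.5942i - 0.3169j - 0.7329k
-0.0966 - 0.5942i - 0.3169j - 0.7329k


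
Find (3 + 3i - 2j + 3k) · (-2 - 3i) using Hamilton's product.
3 - 15i - 5j - 12k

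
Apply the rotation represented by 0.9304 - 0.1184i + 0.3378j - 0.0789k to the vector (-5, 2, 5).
(-0.427, 3.888, 6.221)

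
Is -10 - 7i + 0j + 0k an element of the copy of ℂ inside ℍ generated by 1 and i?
Yes. The quaternion -10 - 7i has j- and k-coefficients y = z = 0, so it lies in the complex subalgebra spanned by 1 and i.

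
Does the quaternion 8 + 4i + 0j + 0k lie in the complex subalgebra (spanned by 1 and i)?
Yes. The quaternion 8 + 4i has j- and k-coefficients y = z = 0, so it lies in the complex subalgebra spanned by 1 and i.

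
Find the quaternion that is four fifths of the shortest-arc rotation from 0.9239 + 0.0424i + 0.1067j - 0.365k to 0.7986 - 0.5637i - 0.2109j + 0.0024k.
0.8711 - 0.4603i - 0.152j - 0.0793k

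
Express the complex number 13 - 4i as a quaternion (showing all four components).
13 - 4i + 0j + 0k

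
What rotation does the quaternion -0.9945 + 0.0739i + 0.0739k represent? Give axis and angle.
axis = (√2/2, 0, √2/2), θ = 348°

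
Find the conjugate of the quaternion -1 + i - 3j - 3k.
-1 - i + 3j + 3k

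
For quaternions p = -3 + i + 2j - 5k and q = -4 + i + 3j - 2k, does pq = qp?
No: pq = -5 + 4i - 20j + 27k ≠ -5 - 18i - 14j + 25k = qp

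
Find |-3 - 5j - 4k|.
√50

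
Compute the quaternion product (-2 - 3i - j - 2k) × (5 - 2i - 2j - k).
-20 - 14i - 4k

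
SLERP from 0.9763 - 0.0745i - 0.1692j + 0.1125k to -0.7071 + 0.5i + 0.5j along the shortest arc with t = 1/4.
0.9417 - 0.1904i - 0.2635j + 0.0868k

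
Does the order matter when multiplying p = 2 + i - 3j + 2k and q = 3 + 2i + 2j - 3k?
Yes: pq = 16 + 12i + 2j + 8k ≠ 16 + 2i - 12j - 8k = qp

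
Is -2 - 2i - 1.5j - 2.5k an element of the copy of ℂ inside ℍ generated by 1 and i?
No. The quaternion -2 - 2i - 1.5j - 2.5k has j-coefficient y = -1.5 and k-coefficient z = -2.5, not both zero, so it does not lie in the complex subalgebra spanned by 1 and i.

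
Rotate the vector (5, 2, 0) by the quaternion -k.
(-5, -2, 0)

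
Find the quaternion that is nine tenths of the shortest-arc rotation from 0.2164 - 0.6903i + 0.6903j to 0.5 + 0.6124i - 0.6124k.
-0.447 - 0.673i + 0.0907j + 0.5823k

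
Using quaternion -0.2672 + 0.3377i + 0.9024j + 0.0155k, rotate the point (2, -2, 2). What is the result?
(-3.437, 0.076, -0.423)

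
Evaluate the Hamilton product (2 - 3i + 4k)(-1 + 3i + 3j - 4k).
23 - 3i + 6j - 21k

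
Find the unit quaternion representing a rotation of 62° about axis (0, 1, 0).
0.8572 + 0.515j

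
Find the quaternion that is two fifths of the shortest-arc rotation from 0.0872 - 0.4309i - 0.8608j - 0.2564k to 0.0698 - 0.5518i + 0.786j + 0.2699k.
0.0264 - 0.0333i - 0.9528j - 0.3006k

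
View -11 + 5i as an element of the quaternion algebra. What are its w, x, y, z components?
-11 + 5i + 0j + 0k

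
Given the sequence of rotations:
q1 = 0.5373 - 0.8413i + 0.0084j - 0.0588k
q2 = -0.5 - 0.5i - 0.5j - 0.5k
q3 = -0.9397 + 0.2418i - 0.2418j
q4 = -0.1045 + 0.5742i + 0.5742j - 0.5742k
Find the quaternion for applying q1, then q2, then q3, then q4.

q2 · q1 = -0.7145 + 0.1856i + 0.1184j - 0.6641k
q3 · q2 · q1 = 0.6552 - 0.1866i + 0.2221j + 0.6976k
q4 · q3 · q2 · q1 = 0.3117 + 0.9238i + 0.0596j - 0.2144k
0.3117 + 0.9238i + 0.0596j - 0.2144k


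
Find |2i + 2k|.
√8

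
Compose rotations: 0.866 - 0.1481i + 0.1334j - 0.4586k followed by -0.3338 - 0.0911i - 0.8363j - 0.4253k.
-0.386 + 0.4108i - 0.7476j - 0.3512k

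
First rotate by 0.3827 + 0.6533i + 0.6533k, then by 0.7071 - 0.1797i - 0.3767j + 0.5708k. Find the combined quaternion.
0.0151 + 0.1471i + 0.3461j + 0.9265k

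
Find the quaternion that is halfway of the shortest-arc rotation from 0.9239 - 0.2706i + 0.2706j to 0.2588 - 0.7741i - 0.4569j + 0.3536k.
0.7265 - 0.6418i - 0.1144j + 0.2172k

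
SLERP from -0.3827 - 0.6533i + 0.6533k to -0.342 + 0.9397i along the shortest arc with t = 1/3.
-0.1493 - 0.8606i + 0.487k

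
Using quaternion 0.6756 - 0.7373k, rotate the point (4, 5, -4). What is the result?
(4.632, -4.421, -4)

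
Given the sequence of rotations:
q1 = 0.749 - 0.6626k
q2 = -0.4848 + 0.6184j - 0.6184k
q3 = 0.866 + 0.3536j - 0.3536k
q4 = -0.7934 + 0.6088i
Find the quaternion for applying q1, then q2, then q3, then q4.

q2 · q1 = -0.7729 - 0.4098i + 0.4632j - 0.142k
q3 · q2 · q1 = -0.8833 - 0.2413i + 0.2727j + 0.2952k
q4 · q3 · q2 · q1 = 0.8477 - 0.3463i - 0.3961j - 0.0682k
0.8477 - 0.3463i - 0.3961j - 0.0682k


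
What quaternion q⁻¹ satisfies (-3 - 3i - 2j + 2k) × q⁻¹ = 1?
-0.1154 + 0.1154i + 0.0769j - 0.0769k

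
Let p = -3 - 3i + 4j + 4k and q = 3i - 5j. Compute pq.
29 + 11i + 27j + 3k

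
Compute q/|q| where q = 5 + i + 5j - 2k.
0.6742 + 0.1348i + 0.6742j - 0.2697k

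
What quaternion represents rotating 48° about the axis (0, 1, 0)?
0.9135 + 0.4067j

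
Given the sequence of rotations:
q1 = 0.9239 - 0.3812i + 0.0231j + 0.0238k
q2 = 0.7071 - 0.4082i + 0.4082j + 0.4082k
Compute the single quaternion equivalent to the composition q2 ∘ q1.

q2 · q1 = 0.4785 - 0.6464i + 0.2476j + 0.5401k
0.4785 - 0.6464i + 0.2476j + 0.5401k


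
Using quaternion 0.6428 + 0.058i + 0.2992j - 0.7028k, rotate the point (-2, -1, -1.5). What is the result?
(-1.059, 2.475, 0.057)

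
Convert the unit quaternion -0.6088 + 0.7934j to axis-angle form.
axis = (0, 1, 0), θ = 255°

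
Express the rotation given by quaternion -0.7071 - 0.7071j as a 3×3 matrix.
[[0, 0, 1], [0, 1, 0], [-1, 0, 0]]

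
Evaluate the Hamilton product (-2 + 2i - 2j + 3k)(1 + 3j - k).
7 - 5i - 6j + 11k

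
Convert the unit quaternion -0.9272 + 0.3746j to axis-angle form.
axis = (0, 1, 0), θ = 316°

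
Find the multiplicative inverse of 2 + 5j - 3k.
0.0526 - 0.1316j + 0.0789k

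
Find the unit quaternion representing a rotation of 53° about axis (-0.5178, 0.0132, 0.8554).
0.8949 - 0.231i + 0.0059j + 0.3817k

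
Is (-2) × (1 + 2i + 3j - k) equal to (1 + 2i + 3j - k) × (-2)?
Yes: pq = qp = -2 - 4i - 6j + 2k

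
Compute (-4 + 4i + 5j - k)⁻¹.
-0.069 - 0.069i - 0.0862j + 0.0172k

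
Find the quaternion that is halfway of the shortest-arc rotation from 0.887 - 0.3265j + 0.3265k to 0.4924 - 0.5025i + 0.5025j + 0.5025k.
0.8137 - 0.2964i + 0.1038j + 0.489k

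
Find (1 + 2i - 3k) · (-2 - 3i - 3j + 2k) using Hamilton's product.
10 - 16i + 2j + 2k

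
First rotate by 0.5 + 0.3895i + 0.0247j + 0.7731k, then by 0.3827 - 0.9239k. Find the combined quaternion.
0.9056 + 0.1719i - 0.3504j - 0.1661k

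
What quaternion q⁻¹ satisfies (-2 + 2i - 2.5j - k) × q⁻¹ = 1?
-0.1311 - 0.1311i + 0.1639j + 0.0656k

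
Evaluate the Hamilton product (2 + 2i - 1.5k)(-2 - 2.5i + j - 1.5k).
-1.25 - 7.5i + 8.75j + 2k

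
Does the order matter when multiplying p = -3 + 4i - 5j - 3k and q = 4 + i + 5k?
Yes: pq = -1 - 12i - 43j - 22k ≠ -1 + 38i + 3j - 32k = qp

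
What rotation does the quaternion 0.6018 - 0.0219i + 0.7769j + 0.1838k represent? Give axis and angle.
axis = (-0.0274, 0.9728, 0.2301), θ = 106°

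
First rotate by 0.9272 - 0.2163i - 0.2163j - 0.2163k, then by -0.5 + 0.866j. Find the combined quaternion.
-0.2763 - 0.0792i + 0.9111j + 0.2955k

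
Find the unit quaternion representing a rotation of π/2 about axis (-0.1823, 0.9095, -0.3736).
0.7071 - 0.1289i + 0.6431j - 0.2642k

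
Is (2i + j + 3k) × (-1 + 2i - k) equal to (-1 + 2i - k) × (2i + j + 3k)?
No: pq = -1 - 3i + 7j - 5k ≠ -1 - i - 9j - k = qp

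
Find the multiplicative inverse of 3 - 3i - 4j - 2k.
0.0789 + 0.0789i + 0.1053j + 0.0526k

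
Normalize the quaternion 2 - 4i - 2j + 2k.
0.378 - 0.7559i - 0.378j + 0.378k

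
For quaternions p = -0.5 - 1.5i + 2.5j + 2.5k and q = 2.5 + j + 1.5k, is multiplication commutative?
No: pq = -7.5 - 2.5i + 8j + 4k ≠ -7.5 - 5i + 3.5j + 7k = qp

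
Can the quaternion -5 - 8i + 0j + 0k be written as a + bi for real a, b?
Yes. The quaternion -5 - 8i has j- and k-coefficients y = z = 0, so it lies in the complex subalgebra spanned by 1 and i.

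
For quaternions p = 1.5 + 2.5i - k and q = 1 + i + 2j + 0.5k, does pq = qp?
No: pq = -0.5 + 6i + 0.75j + 4.75k ≠ -0.5 + 2i + 5.25j - 5.25k = qp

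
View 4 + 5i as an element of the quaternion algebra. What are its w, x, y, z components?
4 + 5i + 0j + 0k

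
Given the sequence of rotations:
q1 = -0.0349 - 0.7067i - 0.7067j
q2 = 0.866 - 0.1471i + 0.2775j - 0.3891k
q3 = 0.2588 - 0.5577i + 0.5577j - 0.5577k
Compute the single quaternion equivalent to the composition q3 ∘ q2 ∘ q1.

q2 · q1 = 0.0619 - 0.8818i - 0.3467j + 0.3136k
q3 · q2 · q1 = -0.1075 - 0.2812i + 0.6115j + 0.7318k
-0.1075 - 0.2812i + 0.6115j + 0.7318k


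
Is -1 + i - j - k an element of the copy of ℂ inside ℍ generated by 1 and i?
No. The quaternion -1 + i - j - k has j-coefficient y = -1 and k-coefficient z = -1, not both zero, so it does not lie in the complex subalgebra spanned by 1 and i.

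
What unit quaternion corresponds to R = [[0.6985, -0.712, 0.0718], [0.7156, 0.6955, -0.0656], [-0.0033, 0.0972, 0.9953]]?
0.9205 + 0.0442i + 0.0204j + 0.3877k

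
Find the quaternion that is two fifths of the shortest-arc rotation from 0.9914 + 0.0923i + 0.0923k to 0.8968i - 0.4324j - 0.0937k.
0.7775 + 0.5791i - 0.2443j + 0.0194k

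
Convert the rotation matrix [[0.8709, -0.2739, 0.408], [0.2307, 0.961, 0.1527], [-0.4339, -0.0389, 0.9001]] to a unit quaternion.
0.9659 - 0.0496i + 0.2179j + 0.1306k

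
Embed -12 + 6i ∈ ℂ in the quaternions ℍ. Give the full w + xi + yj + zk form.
-12 + 6i + 0j + 0k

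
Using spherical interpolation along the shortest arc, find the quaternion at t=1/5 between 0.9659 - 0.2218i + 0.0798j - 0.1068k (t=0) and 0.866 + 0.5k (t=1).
0.9808 - 0.1824i + 0.0656j + 0.0198k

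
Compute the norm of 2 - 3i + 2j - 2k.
√21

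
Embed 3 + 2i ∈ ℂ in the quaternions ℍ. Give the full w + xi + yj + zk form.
3 + 2i + 0j + 0k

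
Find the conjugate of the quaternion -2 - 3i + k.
-2 + 3i - k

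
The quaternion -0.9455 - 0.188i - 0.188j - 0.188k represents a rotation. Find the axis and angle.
axis = (-√3/3, -√3/3, -√3/3), θ = 322°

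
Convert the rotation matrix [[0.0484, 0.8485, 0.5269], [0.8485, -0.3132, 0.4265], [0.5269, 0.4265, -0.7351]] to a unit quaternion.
0.724i + 0.586j + 0.3639k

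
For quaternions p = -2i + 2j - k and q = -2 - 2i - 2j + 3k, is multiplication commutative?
No: pq = 3 + 8i + 4j + 10k ≠ 3 - 12j - 6k = qp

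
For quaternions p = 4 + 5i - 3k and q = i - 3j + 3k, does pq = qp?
No: pq = 4 - 5i - 30j - 3k ≠ 4 + 13i + 6j + 27k = qp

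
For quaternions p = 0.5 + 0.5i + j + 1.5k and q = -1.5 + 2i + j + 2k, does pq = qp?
No: pq = -5.75 + 0.75i + j - 2.75k ≠ -5.75 - 0.25i - 3j + 0.25k = qp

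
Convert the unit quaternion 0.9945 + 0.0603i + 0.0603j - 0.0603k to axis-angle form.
axis = (√3/3, √3/3, -√3/3), θ = 12°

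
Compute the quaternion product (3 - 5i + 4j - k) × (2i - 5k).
5 - 14i - 27j - 23k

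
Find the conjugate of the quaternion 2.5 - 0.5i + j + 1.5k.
2.5 + 0.5i - j - 1.5k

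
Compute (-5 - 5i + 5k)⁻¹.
-0.0667 + 0.0667i - 0.0667k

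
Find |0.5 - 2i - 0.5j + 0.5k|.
2.179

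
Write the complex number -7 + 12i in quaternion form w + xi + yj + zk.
-7 + 12i + 0j + 0k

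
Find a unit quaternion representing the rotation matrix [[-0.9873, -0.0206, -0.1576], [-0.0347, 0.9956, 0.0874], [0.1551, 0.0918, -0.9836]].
-0.0785 - 0.0139i + 0.9958j + 0.045k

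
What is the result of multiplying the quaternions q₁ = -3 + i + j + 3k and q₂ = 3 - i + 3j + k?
-14 - 2i - 10j + 10k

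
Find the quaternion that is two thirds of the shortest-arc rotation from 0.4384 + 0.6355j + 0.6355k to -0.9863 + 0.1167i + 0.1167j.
0.9435 - 0.0899i + 0.1761j + 0.266k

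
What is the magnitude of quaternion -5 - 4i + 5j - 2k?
√70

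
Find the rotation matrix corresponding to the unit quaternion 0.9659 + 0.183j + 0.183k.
[[0.866, -0.3535, 0.3535], [0.3535, 0.933, 0.067], [-0.3535, 0.067, 0.933]]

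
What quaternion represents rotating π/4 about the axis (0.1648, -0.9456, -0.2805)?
0.9239 + 0.0631i - 0.3619j - 0.1073k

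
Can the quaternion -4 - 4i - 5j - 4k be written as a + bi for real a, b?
No. The quaternion -4 - 4i - 5j - 4k has j-coefficient y = -5 and k-coefficient z = -4, not both zero, so it does not lie in the complex subalgebra spanned by 1 and i.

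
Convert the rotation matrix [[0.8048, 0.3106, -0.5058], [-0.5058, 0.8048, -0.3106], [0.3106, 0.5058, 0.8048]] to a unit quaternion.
0.9239 + 0.2209i - 0.2209j - 0.2209k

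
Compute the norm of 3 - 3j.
√18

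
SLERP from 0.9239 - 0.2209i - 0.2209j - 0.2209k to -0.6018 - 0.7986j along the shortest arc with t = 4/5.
0.7611 - 0.0559i + 0.6438j - 0.0559k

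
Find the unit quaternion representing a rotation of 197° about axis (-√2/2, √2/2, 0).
-0.1478 - 0.6993i + 0.6993j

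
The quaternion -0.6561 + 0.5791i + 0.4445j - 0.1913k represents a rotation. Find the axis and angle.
axis = (0.7674, 0.589, -0.2535), θ = 262°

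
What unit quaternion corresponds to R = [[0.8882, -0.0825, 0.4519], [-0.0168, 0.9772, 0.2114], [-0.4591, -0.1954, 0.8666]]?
0.9659 - 0.1053i + 0.2358j + 0.017k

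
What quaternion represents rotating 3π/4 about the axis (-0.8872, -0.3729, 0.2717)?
0.3827 - 0.8197i - 0.3445j + 0.251k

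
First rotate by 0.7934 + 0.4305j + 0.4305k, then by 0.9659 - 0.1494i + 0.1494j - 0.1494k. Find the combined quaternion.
0.7663 + 0.0101i + 0.5987j + 0.233k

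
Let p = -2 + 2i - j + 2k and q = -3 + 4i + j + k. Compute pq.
-3 - 17i + 7j - 2k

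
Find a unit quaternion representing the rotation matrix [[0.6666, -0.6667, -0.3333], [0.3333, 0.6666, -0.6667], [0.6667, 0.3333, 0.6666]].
0.866 + 0.2887i - 0.2887j + 0.2887k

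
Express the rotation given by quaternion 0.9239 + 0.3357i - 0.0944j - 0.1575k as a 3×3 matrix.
[[0.9326, 0.2276, -0.2802], [-0.3544, 0.725, -0.5906], [0.0687, 0.65, 0.7568]]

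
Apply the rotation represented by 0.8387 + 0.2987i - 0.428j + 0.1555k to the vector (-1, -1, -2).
(1.181, 0.49, -2.089)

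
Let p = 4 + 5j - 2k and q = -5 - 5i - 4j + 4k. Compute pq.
8 - 8i - 31j + 51k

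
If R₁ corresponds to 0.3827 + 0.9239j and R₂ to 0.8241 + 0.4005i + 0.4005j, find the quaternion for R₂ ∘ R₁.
-0.0546 + 0.1533i + 0.9147j + 0.37k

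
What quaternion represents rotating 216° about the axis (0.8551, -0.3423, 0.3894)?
-0.309 + 0.8132i - 0.3255j + 0.3703k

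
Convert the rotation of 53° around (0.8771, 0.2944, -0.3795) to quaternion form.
0.8949 + 0.3914i + 0.1314j - 0.1693k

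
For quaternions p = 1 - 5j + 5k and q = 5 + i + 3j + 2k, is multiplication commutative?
No: pq = 10 - 24i - 17j + 32k ≠ 10 + 26i - 27j + 22k = qp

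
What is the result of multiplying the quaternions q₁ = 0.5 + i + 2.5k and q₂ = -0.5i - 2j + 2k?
-4.5 + 4.75i - 4.25j - k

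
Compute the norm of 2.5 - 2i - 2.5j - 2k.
4.528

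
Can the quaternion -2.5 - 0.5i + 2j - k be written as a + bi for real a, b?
No. The quaternion -2.5 - 0.5i + 2j - k has j-coefficient y = 2 and k-coefficient z = -1, not both zero, so it does not lie in the complex subalgebra spanned by 1 and i.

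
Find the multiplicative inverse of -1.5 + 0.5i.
-0.6 - 0.2i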